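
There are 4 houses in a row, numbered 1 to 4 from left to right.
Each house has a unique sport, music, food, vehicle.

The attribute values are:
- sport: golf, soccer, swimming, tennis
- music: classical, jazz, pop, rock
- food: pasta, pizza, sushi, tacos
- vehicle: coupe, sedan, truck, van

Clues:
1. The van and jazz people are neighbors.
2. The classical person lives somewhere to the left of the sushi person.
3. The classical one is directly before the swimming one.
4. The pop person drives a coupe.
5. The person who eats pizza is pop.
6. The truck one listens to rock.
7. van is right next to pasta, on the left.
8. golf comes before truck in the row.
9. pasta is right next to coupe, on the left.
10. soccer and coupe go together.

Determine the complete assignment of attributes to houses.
Solution:

House | Sport | Music | Food | Vehicle
--------------------------------------
  1   | golf | classical | tacos | van
  2   | swimming | jazz | pasta | sedan
  3   | soccer | pop | pizza | coupe
  4   | tennis | rock | sushi | truck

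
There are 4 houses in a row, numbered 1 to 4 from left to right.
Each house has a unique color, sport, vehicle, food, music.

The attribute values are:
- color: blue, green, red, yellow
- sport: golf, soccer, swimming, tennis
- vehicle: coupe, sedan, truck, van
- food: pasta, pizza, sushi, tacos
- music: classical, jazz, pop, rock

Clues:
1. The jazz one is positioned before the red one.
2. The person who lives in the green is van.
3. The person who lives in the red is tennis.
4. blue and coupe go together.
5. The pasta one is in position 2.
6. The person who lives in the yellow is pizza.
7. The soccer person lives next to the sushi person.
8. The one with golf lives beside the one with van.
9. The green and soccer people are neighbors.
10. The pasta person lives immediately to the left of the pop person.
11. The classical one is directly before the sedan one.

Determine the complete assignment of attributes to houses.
Solution:

House | Color | Sport | Vehicle | Food | Music
----------------------------------------------
  1   | blue | golf | coupe | tacos | jazz
  2   | green | swimming | van | pasta | classical
  3   | yellow | soccer | sedan | pizza | pop
  4   | red | tennis | truck | sushi | rock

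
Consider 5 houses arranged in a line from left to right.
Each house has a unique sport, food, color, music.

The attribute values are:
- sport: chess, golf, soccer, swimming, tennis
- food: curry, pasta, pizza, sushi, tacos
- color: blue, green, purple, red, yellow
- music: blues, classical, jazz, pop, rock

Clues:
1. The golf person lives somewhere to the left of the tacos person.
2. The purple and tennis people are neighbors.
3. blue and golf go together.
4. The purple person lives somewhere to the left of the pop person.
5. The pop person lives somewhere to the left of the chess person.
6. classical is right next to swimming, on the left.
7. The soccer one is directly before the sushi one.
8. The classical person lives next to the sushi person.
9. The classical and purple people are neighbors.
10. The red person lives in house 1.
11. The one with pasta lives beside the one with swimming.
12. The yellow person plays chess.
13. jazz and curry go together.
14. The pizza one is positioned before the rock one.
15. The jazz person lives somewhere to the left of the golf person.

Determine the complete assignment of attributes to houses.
Solution:

House | Sport | Food | Color | Music
------------------------------------
  1   | soccer | pasta | red | classical
  2   | swimming | sushi | purple | blues
  3   | tennis | curry | green | jazz
  4   | golf | pizza | blue | pop
  5   | chess | tacos | yellow | rock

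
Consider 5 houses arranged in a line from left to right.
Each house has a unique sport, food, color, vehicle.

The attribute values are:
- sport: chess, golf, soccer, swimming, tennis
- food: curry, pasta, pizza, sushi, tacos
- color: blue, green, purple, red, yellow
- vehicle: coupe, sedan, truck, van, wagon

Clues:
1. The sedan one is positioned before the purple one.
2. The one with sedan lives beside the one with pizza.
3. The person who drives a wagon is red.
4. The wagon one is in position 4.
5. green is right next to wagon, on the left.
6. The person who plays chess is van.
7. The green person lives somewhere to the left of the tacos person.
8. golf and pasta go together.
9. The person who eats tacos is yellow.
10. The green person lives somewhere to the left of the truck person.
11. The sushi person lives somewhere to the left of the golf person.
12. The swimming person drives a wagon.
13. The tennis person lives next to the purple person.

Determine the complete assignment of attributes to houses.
Solution:

House | Sport | Food | Color | Vehicle
--------------------------------------
  1   | tennis | sushi | blue | sedan
  2   | chess | pizza | purple | van
  3   | golf | pasta | green | coupe
  4   | swimming | curry | red | wagon
  5   | soccer | tacos | yellow | truck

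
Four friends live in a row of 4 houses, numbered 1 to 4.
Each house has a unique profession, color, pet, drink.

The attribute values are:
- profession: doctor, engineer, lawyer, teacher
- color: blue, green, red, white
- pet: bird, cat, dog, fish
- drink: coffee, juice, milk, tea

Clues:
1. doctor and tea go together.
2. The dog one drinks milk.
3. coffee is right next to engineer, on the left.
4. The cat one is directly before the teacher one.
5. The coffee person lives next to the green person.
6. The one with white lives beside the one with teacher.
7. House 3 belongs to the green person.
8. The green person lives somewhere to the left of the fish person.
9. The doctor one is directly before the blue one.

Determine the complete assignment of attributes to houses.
Solution:

House | Profession | Color | Pet | Drink
----------------------------------------
  1   | doctor | white | cat | tea
  2   | teacher | blue | bird | coffee
  3   | engineer | green | dog | milk
  4   | lawyer | red | fish | juice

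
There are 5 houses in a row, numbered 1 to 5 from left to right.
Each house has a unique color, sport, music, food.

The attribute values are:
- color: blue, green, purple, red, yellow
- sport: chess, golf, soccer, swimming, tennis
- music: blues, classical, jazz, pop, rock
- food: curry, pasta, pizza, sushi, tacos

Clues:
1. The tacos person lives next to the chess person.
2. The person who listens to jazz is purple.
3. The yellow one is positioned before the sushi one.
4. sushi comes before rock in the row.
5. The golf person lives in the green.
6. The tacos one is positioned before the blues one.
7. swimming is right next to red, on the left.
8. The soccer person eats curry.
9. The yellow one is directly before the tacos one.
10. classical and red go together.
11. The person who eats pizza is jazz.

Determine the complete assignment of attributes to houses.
Solution:

House | Color | Sport | Music | Food
------------------------------------
  1   | yellow | swimming | pop | pasta
  2   | red | tennis | classical | tacos
  3   | purple | chess | jazz | pizza
  4   | green | golf | blues | sushi
  5   | blue | soccer | rock | curry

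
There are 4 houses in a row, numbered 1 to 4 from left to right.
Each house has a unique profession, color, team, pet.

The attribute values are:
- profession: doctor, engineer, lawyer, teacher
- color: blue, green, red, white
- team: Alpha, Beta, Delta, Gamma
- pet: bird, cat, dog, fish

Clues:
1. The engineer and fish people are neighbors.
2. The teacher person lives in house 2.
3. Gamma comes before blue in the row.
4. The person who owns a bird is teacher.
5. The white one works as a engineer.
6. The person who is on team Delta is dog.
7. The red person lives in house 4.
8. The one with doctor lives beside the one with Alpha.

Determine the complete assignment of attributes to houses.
Solution:

House | Profession | Color | Team | Pet
---------------------------------------
  1   | doctor | green | Gamma | cat
  2   | teacher | blue | Alpha | bird
  3   | engineer | white | Delta | dog
  4   | lawyer | red | Beta | fish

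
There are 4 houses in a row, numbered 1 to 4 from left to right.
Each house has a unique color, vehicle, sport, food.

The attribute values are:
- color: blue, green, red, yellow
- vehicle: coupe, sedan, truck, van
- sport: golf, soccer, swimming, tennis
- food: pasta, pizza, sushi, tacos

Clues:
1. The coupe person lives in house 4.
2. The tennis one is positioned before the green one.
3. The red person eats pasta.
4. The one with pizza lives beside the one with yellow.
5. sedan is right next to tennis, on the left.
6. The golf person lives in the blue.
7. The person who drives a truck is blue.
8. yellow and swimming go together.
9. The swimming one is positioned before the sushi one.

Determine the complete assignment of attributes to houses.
Solution:

House | Color | Vehicle | Sport | Food
--------------------------------------
  1   | blue | truck | golf | pizza
  2   | yellow | sedan | swimming | tacos
  3   | red | van | tennis | pasta
  4   | green | coupe | soccer | sushi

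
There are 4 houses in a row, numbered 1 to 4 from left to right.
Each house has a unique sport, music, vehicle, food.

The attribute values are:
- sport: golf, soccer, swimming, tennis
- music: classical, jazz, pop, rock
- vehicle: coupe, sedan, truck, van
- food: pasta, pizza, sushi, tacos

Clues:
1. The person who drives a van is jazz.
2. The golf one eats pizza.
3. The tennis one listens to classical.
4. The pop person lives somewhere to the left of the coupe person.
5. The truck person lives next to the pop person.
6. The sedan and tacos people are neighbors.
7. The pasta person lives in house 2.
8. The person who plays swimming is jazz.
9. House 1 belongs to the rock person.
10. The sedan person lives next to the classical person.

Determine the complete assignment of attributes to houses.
Solution:

House | Sport | Music | Vehicle | Food
--------------------------------------
  1   | golf | rock | truck | pizza
  2   | soccer | pop | sedan | pasta
  3   | tennis | classical | coupe | tacos
  4   | swimming | jazz | van | sushi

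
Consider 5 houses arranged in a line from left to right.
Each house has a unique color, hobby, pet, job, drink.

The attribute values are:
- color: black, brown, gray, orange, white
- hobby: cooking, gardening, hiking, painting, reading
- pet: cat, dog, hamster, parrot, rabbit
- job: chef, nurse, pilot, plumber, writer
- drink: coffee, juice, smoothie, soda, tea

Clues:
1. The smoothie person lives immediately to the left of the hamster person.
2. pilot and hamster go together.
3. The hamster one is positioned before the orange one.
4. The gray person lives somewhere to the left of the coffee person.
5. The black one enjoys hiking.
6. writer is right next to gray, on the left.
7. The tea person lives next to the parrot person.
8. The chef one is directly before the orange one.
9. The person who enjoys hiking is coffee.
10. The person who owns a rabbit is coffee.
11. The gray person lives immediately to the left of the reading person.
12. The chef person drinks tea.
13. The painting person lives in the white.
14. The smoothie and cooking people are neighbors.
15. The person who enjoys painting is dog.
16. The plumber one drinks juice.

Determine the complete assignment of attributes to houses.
Solution:

House | Color | Hobby | Pet | Job | Drink
-----------------------------------------
  1   | white | painting | dog | writer | smoothie
  2   | gray | cooking | hamster | pilot | soda
  3   | brown | reading | cat | chef | tea
  4   | orange | gardening | parrot | plumber | juice
  5   | black | hiking | rabbit | nurse | coffee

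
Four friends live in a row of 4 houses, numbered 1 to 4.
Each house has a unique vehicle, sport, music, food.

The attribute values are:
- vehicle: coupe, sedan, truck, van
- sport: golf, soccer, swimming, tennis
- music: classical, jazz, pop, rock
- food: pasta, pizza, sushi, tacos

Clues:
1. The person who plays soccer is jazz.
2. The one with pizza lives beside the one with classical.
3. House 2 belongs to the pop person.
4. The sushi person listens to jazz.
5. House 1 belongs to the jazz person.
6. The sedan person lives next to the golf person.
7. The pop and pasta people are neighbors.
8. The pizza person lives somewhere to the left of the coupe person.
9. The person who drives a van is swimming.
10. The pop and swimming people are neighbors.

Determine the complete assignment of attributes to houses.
Solution:

House | Vehicle | Sport | Music | Food
--------------------------------------
  1   | sedan | soccer | jazz | sushi
  2   | truck | golf | pop | pizza
  3   | van | swimming | classical | pasta
  4   | coupe | tennis | rock | tacos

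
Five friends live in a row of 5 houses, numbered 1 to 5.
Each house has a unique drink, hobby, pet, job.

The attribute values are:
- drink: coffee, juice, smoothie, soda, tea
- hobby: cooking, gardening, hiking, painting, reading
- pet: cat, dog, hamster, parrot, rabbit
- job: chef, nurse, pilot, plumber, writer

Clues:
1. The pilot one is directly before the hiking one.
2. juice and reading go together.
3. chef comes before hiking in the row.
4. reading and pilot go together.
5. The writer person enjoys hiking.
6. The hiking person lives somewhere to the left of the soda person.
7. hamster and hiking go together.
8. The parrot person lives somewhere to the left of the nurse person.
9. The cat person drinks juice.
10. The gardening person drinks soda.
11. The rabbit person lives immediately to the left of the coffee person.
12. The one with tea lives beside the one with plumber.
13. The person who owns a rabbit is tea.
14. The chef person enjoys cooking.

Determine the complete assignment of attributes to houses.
Solution:

House | Drink | Hobby | Pet | Job
---------------------------------
  1   | tea | cooking | rabbit | chef
  2   | coffee | painting | parrot | plumber
  3   | juice | reading | cat | pilot
  4   | smoothie | hiking | hamster | writer
  5   | soda | gardening | dog | nurse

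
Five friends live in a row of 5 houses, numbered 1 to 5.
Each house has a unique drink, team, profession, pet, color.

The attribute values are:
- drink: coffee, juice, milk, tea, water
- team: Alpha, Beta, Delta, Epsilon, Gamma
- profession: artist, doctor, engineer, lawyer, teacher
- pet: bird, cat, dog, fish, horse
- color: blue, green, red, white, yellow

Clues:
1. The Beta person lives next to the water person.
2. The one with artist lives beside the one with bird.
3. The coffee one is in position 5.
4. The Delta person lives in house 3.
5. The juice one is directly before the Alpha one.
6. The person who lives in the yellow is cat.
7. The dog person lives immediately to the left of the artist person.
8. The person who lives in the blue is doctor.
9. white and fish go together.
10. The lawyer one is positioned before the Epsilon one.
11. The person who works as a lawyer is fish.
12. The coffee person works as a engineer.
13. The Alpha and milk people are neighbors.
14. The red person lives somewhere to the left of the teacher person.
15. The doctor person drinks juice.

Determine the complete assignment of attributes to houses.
Solution:

House | Drink | Team | Profession | Pet | Color
-----------------------------------------------
  1   | juice | Beta | doctor | dog | blue
  2   | water | Alpha | artist | horse | red
  3   | milk | Delta | teacher | bird | green
  4   | tea | Gamma | lawyer | fish | white
  5   | coffee | Epsilon | engineer | cat | yellow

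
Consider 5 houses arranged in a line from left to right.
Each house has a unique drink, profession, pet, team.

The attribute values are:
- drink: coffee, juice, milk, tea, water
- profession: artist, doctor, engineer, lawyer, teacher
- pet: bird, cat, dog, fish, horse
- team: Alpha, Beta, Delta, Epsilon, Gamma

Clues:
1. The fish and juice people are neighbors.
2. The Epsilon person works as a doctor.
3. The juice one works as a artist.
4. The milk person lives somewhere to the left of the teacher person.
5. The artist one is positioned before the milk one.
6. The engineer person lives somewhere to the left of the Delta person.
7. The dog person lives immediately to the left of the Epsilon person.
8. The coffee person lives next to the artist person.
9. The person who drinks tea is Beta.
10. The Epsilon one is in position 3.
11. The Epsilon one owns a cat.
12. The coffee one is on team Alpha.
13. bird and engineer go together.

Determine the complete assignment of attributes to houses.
Solution:

House | Drink | Profession | Pet | Team
---------------------------------------
  1   | coffee | lawyer | fish | Alpha
  2   | juice | artist | dog | Gamma
  3   | milk | doctor | cat | Epsilon
  4   | tea | engineer | bird | Beta
  5   | water | teacher | horse | Delta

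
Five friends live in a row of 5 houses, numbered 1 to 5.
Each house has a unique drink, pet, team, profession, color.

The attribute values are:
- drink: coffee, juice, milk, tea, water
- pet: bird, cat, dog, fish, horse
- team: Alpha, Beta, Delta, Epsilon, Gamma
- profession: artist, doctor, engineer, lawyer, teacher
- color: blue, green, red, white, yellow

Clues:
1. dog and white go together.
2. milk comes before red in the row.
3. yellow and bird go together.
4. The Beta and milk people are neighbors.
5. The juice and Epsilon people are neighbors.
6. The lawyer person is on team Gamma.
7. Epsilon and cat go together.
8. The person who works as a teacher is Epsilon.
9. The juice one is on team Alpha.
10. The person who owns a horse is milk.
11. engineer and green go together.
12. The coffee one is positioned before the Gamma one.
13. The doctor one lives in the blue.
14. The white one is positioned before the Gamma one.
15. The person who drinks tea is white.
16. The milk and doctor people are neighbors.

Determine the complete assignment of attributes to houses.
Solution:

House | Drink | Pet | Team | Profession | Color
-----------------------------------------------
  1   | tea | dog | Beta | artist | white
  2   | milk | horse | Delta | engineer | green
  3   | juice | fish | Alpha | doctor | blue
  4   | coffee | cat | Epsilon | teacher | red
  5   | water | bird | Gamma | lawyer | yellow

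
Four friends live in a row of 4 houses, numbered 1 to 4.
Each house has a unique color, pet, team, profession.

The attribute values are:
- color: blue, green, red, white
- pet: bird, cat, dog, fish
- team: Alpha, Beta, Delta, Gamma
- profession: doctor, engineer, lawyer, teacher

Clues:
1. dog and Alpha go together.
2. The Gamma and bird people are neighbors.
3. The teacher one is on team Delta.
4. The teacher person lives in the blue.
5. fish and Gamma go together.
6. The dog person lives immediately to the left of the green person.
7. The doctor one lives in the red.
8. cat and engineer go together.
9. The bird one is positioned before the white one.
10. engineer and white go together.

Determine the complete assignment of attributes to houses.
Solution:

House | Color | Pet | Team | Profession
---------------------------------------
  1   | red | dog | Alpha | doctor
  2   | green | fish | Gamma | lawyer
  3   | blue | bird | Delta | teacher
  4   | white | cat | Beta | engineer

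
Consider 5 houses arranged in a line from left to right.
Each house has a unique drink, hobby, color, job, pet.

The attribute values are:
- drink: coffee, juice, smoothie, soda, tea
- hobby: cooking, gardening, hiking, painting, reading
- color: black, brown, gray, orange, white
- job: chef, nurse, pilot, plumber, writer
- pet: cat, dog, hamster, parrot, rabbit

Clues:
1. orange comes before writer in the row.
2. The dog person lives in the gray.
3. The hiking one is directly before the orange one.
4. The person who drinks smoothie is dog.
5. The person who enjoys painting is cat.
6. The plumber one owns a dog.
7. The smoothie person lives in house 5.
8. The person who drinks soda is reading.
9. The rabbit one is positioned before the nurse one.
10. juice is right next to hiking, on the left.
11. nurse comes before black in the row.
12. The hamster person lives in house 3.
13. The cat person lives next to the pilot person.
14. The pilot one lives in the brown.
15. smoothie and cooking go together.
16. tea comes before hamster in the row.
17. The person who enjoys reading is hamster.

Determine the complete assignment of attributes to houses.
Solution:

House | Drink | Hobby | Color | Job | Pet
-----------------------------------------
  1   | juice | painting | white | chef | cat
  2   | tea | hiking | brown | pilot | rabbit
  3   | soda | reading | orange | nurse | hamster
  4   | coffee | gardening | black | writer | parrot
  5   | smoothie | cooking | gray | plumber | dog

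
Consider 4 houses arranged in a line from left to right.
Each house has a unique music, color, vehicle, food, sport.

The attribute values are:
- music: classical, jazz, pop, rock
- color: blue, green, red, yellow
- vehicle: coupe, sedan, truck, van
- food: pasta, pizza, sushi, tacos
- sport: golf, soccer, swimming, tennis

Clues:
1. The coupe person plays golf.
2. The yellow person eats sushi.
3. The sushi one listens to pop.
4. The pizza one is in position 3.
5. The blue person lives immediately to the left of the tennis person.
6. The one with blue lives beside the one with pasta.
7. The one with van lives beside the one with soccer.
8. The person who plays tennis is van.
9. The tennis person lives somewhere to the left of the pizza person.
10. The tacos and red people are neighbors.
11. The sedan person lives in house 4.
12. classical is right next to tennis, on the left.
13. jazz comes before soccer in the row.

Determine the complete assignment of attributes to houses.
Solution:

House | Music | Color | Vehicle | Food | Sport
----------------------------------------------
  1   | classical | blue | coupe | tacos | golf
  2   | jazz | red | van | pasta | tennis
  3   | rock | green | truck | pizza | soccer
  4   | pop | yellow | sedan | sushi | swimming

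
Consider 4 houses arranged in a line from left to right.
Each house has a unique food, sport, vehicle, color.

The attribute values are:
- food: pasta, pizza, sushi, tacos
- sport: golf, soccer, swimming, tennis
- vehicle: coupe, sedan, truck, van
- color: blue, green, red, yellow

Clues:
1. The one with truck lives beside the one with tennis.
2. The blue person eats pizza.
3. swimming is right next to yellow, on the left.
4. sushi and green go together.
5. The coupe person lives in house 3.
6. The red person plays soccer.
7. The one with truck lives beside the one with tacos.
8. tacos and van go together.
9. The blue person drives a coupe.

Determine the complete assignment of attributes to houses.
Solution:

House | Food | Sport | Vehicle | Color
--------------------------------------
  1   | sushi | swimming | truck | green
  2   | tacos | tennis | van | yellow
  3   | pizza | golf | coupe | blue
  4   | pasta | soccer | sedan | red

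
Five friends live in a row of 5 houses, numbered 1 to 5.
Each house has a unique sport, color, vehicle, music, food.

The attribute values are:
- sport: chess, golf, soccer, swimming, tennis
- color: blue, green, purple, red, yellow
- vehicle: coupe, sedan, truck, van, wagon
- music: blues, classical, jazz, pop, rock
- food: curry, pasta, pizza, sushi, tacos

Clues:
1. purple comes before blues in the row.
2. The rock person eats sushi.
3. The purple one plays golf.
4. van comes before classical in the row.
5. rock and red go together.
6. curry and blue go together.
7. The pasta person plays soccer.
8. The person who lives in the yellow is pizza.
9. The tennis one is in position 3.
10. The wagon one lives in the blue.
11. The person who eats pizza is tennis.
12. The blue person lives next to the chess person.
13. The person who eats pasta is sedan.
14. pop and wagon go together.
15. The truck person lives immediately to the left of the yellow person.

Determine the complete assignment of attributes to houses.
Solution:

House | Sport | Color | Vehicle | Music | Food
----------------------------------------------
  1   | swimming | blue | wagon | pop | curry
  2   | chess | red | truck | rock | sushi
  3   | tennis | yellow | van | jazz | pizza
  4   | golf | purple | coupe | classical | tacos
  5   | soccer | green | sedan | blues | pasta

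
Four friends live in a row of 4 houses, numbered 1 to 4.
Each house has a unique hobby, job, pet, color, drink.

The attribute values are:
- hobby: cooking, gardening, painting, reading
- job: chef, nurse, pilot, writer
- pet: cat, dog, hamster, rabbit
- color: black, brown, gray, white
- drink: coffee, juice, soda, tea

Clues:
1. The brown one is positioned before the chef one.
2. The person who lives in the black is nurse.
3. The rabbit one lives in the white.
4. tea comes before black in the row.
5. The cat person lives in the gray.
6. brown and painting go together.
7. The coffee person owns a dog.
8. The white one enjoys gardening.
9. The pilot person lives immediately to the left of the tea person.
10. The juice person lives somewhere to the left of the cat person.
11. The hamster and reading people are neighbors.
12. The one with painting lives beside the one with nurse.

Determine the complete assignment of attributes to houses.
Solution:

House | Hobby | Job | Pet | Color | Drink
-----------------------------------------
  1   | gardening | pilot | rabbit | white | juice
  2   | painting | writer | hamster | brown | tea
  3   | reading | nurse | dog | black | coffee
  4   | cooking | chef | cat | gray | soda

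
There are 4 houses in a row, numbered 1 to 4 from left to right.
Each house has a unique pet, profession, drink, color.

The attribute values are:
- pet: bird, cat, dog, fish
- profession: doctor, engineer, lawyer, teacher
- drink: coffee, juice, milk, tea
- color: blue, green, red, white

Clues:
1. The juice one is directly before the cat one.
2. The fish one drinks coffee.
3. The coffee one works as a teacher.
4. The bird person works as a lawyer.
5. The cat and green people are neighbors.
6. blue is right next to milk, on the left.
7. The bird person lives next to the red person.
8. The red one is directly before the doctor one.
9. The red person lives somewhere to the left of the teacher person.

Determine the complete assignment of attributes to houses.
Solution:

House | Pet | Profession | Drink | Color
----------------------------------------
  1   | bird | lawyer | juice | blue
  2   | cat | engineer | milk | red
  3   | dog | doctor | tea | green
  4   | fish | teacher | coffee | white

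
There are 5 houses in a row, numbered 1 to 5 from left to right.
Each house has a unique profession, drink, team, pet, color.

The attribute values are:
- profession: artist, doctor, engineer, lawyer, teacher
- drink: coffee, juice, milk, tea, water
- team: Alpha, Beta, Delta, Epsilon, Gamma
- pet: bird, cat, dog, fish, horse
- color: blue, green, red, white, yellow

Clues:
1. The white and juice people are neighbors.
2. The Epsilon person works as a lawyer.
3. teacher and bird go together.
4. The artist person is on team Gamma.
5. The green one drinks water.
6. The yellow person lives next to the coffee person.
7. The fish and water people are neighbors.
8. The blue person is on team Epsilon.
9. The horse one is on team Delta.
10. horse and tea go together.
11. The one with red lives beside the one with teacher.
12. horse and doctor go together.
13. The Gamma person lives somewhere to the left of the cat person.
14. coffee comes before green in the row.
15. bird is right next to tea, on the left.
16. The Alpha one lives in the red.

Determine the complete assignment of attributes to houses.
Solution:

House | Profession | Drink | Team | Pet | Color
-----------------------------------------------
  1   | artist | milk | Gamma | dog | yellow
  2   | engineer | coffee | Alpha | fish | red
  3   | teacher | water | Beta | bird | green
  4   | doctor | tea | Delta | horse | white
  5   | lawyer | juice | Epsilon | cat | blue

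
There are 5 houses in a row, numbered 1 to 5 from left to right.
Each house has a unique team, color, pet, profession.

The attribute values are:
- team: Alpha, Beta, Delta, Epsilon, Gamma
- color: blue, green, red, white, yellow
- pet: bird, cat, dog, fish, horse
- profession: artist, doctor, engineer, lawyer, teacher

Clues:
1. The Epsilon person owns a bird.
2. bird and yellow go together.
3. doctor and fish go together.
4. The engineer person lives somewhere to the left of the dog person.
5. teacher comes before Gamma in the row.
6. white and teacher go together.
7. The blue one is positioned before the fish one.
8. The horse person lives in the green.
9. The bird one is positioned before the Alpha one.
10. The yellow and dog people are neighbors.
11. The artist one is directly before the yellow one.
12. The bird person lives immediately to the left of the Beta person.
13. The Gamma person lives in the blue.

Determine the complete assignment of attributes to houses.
Solution:

House | Team | Color | Pet | Profession
---------------------------------------
  1   | Delta | green | horse | artist
  2   | Epsilon | yellow | bird | engineer
  3   | Beta | white | dog | teacher
  4   | Gamma | blue | cat | lawyer
  5   | Alpha | red | fish | doctor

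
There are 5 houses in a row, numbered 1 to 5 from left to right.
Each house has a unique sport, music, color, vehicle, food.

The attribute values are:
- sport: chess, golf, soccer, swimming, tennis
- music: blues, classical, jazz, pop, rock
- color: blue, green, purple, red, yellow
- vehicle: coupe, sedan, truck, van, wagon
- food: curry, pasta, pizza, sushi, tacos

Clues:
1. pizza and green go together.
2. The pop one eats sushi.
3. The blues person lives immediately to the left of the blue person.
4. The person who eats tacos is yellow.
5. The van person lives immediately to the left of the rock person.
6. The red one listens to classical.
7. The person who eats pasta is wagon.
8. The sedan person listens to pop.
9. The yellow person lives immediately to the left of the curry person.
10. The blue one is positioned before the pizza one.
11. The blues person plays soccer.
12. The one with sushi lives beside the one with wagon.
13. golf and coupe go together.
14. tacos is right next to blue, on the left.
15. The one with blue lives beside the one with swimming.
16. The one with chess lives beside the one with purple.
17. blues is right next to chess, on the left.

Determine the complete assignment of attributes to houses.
Solution:

House | Sport | Music | Color | Vehicle | Food
----------------------------------------------
  1   | soccer | blues | yellow | van | tacos
  2   | chess | rock | blue | truck | curry
  3   | swimming | pop | purple | sedan | sushi
  4   | tennis | classical | red | wagon | pasta
  5   | golf | jazz | green | coupe | pizza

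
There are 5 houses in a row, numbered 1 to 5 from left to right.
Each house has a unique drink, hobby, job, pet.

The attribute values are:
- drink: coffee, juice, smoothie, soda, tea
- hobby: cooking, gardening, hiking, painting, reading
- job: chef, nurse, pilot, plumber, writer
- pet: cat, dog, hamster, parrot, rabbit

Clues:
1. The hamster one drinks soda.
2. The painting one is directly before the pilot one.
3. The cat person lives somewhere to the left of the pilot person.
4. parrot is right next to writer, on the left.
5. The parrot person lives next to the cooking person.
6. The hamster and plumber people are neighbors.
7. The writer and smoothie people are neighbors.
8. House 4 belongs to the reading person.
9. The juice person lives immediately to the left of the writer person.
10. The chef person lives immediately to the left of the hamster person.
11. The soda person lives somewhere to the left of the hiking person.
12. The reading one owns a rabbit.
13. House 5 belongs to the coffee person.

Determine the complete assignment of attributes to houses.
Solution:

House | Drink | Hobby | Job | Pet
---------------------------------
  1   | juice | gardening | chef | parrot
  2   | soda | cooking | writer | hamster
  3   | smoothie | painting | plumber | cat
  4   | tea | reading | pilot | rabbit
  5   | coffee | hiking | nurse | dog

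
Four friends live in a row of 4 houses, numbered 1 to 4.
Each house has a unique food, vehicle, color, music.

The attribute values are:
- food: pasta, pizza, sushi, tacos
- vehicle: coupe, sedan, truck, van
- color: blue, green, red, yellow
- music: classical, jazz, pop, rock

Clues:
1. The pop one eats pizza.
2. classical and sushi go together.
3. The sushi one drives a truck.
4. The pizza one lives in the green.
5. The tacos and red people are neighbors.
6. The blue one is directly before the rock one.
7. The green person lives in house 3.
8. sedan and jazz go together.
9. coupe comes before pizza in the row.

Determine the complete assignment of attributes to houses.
Solution:

House | Food | Vehicle | Color | Music
--------------------------------------
  1   | tacos | sedan | blue | jazz
  2   | pasta | coupe | red | rock
  3   | pizza | van | green | pop
  4   | sushi | truck | yellow | classical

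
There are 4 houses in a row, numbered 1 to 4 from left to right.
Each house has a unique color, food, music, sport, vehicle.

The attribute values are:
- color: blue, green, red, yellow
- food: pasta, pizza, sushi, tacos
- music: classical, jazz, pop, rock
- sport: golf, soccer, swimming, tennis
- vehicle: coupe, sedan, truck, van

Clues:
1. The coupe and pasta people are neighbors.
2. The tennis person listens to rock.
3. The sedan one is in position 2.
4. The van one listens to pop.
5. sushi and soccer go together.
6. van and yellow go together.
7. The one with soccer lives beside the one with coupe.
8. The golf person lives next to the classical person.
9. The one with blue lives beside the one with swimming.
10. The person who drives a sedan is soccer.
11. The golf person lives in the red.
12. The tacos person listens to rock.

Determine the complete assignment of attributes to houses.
Solution:

House | Color | Food | Music | Sport | Vehicle
----------------------------------------------
  1   | red | pizza | jazz | golf | truck
  2   | green | sushi | classical | soccer | sedan
  3   | blue | tacos | rock | tennis | coupe
  4   | yellow | pasta | pop | swimming | van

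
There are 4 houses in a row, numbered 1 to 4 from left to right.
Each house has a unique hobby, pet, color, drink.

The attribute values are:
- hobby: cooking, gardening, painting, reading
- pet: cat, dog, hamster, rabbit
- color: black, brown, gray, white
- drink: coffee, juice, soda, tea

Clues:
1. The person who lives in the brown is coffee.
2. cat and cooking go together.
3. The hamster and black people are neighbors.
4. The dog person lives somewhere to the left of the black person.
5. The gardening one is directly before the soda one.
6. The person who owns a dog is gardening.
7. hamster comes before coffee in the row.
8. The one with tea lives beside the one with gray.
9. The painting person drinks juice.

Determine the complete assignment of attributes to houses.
Solution:

House | Hobby | Pet | Color | Drink
-----------------------------------
  1   | gardening | dog | white | tea
  2   | reading | hamster | gray | soda
  3   | painting | rabbit | black | juice
  4   | cooking | cat | brown | coffee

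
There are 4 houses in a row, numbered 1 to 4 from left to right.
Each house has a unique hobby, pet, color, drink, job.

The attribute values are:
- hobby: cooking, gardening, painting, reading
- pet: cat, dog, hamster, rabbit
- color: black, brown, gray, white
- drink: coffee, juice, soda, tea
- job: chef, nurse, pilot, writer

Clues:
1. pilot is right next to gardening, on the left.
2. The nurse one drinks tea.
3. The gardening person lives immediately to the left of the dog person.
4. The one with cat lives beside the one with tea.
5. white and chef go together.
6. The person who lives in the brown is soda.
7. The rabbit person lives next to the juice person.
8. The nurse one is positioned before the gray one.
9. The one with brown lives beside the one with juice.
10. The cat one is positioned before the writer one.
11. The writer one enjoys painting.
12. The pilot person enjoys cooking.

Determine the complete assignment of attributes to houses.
Solution:

House | Hobby | Pet | Color | Drink | Job
-----------------------------------------
  1   | cooking | rabbit | brown | soda | pilot
  2   | gardening | cat | white | juice | chef
  3   | reading | dog | black | tea | nurse
  4   | painting | hamster | gray | coffee | writer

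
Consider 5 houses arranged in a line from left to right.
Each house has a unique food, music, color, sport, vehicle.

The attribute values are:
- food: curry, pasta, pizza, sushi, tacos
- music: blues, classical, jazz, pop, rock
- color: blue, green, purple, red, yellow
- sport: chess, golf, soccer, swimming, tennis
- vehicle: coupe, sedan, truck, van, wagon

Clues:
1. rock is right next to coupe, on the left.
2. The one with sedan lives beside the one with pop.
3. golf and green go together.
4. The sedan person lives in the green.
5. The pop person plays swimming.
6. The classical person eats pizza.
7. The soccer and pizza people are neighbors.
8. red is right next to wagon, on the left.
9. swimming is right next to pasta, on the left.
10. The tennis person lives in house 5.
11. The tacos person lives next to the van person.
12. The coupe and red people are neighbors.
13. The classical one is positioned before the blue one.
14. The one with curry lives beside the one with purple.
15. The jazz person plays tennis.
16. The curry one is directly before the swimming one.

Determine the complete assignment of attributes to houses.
Solution:

House | Food | Music | Color | Sport | Vehicle
----------------------------------------------
  1   | curry | rock | green | golf | sedan
  2   | tacos | pop | purple | swimming | coupe
  3   | pasta | blues | red | soccer | van
  4   | pizza | classical | yellow | chess | wagon
  5   | sushi | jazz | blue | tennis | truck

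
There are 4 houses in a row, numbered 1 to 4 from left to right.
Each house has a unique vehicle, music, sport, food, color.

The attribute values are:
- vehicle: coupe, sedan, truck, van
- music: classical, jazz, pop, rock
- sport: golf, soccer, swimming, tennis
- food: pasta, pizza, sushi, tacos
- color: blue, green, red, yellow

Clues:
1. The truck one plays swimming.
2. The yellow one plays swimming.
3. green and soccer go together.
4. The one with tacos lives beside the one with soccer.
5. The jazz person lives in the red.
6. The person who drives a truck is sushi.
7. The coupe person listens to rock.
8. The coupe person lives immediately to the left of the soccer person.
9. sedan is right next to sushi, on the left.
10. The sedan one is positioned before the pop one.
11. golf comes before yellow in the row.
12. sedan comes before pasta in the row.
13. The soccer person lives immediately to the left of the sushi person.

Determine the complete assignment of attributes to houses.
Solution:

House | Vehicle | Music | Sport | Food | Color
----------------------------------------------
  1   | coupe | rock | golf | tacos | blue
  2   | sedan | classical | soccer | pizza | green
  3   | truck | pop | swimming | sushi | yellow
  4   | van | jazz | tennis | pasta | red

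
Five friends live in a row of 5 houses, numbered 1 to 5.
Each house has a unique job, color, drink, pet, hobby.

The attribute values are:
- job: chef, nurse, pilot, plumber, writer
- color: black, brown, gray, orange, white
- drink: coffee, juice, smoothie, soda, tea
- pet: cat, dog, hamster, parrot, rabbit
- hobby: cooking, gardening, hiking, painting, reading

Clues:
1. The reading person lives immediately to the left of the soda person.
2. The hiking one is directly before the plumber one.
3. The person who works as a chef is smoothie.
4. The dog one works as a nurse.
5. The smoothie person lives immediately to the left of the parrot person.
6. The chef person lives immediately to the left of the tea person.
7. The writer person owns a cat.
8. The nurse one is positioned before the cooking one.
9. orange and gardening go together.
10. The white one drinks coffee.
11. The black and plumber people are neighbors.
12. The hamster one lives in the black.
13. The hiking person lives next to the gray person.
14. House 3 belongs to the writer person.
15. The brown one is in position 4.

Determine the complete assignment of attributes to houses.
Solution:

House | Job | Color | Drink | Pet | Hobby
-----------------------------------------
  1   | chef | black | smoothie | hamster | hiking
  2   | plumber | gray | tea | parrot | reading
  3   | writer | orange | soda | cat | gardening
  4   | nurse | brown | juice | dog | painting
  5   | pilot | white | coffee | rabbit | cooking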